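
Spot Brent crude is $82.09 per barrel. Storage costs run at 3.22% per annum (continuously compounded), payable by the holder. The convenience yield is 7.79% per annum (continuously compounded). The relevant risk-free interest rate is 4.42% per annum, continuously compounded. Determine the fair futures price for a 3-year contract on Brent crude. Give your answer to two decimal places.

$81.72 per barrel

Net carry = r + u − y = 0.0442 + 0.0322 − 0.0779 = -0.0015
F = S·e^((r+u−y)T) = 82.09 · e^(-0.0015 × 3) = 82.09 · e^-0.004500
= 82.09 × 0.995510 = $81.72 per barrel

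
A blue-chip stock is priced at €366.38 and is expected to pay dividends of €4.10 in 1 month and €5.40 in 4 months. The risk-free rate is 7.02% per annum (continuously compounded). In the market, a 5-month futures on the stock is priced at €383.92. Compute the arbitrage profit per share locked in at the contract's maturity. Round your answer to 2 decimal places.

€16.29 per share

PV(dividends) I = 4.10·e^(−0.0702·1/12) + 5.40·e^(−0.0702·4/12) = 9.3512
Fair futures F* = (S − I)·e^(rT) = (366.38 − 9.3512)·e^0.029250 = 357.0288 × 1.029682 = 367.6261
Market €383.92 > fair 367.6261: forward overpriced → cash-and-carry (borrow at r, buy the stock and collect the dividends, short the forward).
Profit at T = |F_mkt − F*| = |383.92 − 367.6261| = €16.29 per share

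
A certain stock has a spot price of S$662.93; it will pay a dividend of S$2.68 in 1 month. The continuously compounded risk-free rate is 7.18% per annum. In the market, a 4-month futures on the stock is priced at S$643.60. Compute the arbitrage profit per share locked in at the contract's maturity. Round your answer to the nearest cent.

S$32.66 per share

PV(dividends) I = 2.68·e^(−0.0718·1/12) = 2.6640
Fair futures F* = (S − I)·e^(rT) = (662.93 − 2.6640)·e^0.023933 = 660.2660 × 1.024222 = 676.2590
Market S$643.60 < fair 676.2590: forward underpriced → reverse cash-and-carry (short the stock, invest proceeds at r, pay the dividends, go long the forward).
Profit at T = |F_mkt − F*| = |643.60 − 676.2590| = S$32.66 per share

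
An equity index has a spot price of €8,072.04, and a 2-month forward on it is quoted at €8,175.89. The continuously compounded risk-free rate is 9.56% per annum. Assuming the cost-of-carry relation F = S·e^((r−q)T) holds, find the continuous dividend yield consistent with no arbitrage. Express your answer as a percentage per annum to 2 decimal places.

1.89%

From F = S·e^((r−q)T): (r − q) = ln(F/S)/T
ln(8175.89/8072.04) = ln(1.012865) = 0.012783
(r − q) = 0.012783 / (2/12) = 0.076698
q = r − ln(F/S)/T = 0.0956 − 0.076698 = 0.018902
q = 1.89%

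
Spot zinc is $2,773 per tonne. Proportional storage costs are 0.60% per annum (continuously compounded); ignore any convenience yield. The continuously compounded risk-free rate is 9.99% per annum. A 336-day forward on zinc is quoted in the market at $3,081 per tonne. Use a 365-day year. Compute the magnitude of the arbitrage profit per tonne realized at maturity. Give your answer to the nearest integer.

$24 per tonne

Fair forward: F* = S·e^(carry·T), with carry = (r + u) = 0.0999 + 0.0060 = 0.1059
F* = 2773 · e^(0.1059 × 336/365) = 2773 · e^0.097486 = 2773 × 1.102396 = $3056.9441
Market $3081 > fair $3056.9441: forward overpriced → cash-and-carry (buy spot, short the forward).
At maturity, profit = |F_mkt − F*| = |3081 − 3056.9441| = $24 per tonne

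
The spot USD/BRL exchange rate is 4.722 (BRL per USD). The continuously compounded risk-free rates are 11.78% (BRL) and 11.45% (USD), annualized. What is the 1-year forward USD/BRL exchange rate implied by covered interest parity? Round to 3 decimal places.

F = S·e^((r_BRL − r_USD)T) = 4.722 · e^((0.1178 − 0.1145) × 1)
= 4.722 · e^0.003300 = 4.722 × 1.003305
F = 4.738 BRL per USD

4.738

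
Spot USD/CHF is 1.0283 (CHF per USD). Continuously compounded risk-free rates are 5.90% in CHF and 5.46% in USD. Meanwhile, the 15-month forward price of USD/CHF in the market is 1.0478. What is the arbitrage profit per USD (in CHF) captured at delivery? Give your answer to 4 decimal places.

Fair forward: F* = S·e^(carry·T), with carry = (r_CHF − r_USD) = 0.0590 − 0.0546 = 0.0044
F* = 1.0283 · e^(0.0044 × 15/12) = 1.0283 · e^0.005500 = 1.0283 × 1.005515 = 1.0340
Market 1.0478 > fair 1.0340: forward overpriced → cash-and-carry (buy spot, short the forward).
At maturity, profit = |F_mkt − F*| = |1.0478 − 1.0340| = 0.0138 per USD (in CHF)

0.0138 per USD (in CHF)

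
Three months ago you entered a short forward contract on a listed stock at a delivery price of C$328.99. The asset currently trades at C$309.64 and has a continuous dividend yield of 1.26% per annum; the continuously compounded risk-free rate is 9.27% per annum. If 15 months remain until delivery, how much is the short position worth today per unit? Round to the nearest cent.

-C$11.81

Current fair forward for the remaining 15 months: F = S·e^((r − q)·T), (r − q) = 0.0927 − 0.0126 = 0.0801
F = 309.64 · e^(0.0801 × 15/12) = 309.64 × 1.105309 = 342.2479
Value of long forward = (F − K)·e^(−rT) = (342.2479 − 328.99) · e^(−0.0927·15/12)
= 13.2579 × 0.890587 = 11.81
Short position value = −(long value) = -C$11.81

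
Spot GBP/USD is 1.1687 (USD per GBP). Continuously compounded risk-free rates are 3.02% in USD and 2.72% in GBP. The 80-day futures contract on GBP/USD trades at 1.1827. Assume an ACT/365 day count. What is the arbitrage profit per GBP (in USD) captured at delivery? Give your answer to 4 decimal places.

0.0132 per GBP (in USD)

Fair futures: F* = S·e^(carry·T), with carry = (r_USD − r_GBP) = 0.0302 − 0.0272 = 0.0030
F* = 1.1687 · e^(0.0030 × 80/365) = 1.1687 · e^0.000658 = 1.1687 × 1.000658 = 1.1695
Market 1.1827 > fair 1.1695: forward overpriced → cash-and-carry (buy spot, short the forward).
At maturity, profit = |F_mkt − F*| = |1.1827 − 1.1695| = 0.0132 per GBP (in USD)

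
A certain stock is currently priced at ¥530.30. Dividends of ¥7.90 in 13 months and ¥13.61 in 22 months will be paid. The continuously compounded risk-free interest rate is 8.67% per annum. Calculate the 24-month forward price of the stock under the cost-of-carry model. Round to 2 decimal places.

¥608.35

PV(dividends) I = 7.90·e^(−0.0867·13/12) + 13.61·e^(−0.0867·22/12)
I = 7.1918 + 11.6099 = 18.8017
F = (S − I)·e^(rT) = (530.30 − 18.8017) · e^(0.0867·24/12)
= 511.4983 · e^0.173400 = 511.4983 × 1.189342 = ¥608.35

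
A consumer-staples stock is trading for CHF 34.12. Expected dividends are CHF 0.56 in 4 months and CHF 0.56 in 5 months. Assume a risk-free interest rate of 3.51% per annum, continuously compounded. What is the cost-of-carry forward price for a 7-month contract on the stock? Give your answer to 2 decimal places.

PV(dividends) I = 0.56·e^(−0.0351·4/12) + 0.56·e^(−0.0351·5/12)
I = 0.5535 + 0.5519 = 1.1054
F = (S − I)·e^(rT) = (34.12 − 1.1054) · e^(0.0351·7/12)
= 33.0146 · e^0.020475 = 33.0146 × 1.020686 = CHF 33.70

CHF 33.70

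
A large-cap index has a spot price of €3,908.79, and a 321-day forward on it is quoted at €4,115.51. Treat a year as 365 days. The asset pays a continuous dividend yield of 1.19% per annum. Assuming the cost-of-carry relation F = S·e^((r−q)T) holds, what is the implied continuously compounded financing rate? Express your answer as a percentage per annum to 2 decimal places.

From F = S·e^((r−q)T): (r − q) = ln(F/S)/T
ln(4115.51/3908.79) = ln(1.052886) = 0.051535
(r − q) = 0.051535 / (321/365) = 0.058599
r = ln(F/S)/T + q = 0.058599 + 0.0119 = 0.070499
r = 7.05%

7.05%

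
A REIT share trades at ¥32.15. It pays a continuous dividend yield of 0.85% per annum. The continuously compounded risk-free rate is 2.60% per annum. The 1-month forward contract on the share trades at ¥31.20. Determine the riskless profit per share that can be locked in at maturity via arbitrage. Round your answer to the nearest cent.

Fair forward: F* = S·e^(carry·T), with carry = (r − q) = 0.0260 − 0.0085 = 0.0175
F* = 32.15 · e^(0.0175 × 1/12) = 32.15 · e^0.001458 = 32.15 × 1.001459 = ¥32.1969
Market ¥31.20 < fair ¥32.1969: forward underpriced → reverse cash-and-carry (short spot, go long the forward).
At maturity, profit = |F_mkt − F*| = |31.20 − 32.1969| = ¥1.00 per share

¥1.00 per share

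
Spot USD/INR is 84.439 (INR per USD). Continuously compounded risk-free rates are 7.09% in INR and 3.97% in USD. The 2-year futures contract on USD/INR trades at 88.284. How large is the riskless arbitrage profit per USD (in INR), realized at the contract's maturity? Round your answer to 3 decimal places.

1.592 per USD (in INR)

Fair futures: F* = S·e^(carry·T), with carry = (r_INR − r_USD) = 0.0709 − 0.0397 = 0.0312
F* = 84.439 · e^(0.0312 × 2) = 84.439 · e^0.062400 = 84.439 × 1.064388 = 89.8759
Market 88.284 < fair 89.8759: forward underpriced → reverse cash-and-carry (short spot, go long the forward).
At maturity, profit = |F_mkt − F*| = |88.284 − 89.8759| = 1.592 per USD (in INR)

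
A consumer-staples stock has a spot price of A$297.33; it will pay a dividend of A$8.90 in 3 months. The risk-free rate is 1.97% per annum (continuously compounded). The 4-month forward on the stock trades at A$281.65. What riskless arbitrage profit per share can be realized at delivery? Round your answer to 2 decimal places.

A$8.72 per share

PV(dividends) I = 8.90·e^(−0.0197·3/12) = 8.8563
Fair forward F* = (S − I)·e^(rT) = (297.33 − 8.8563)·e^0.006567 = 288.4737 × 1.006589 = 290.3745
Market A$281.65 < fair 290.3745: forward underpriced → reverse cash-and-carry (short the stock, invest proceeds at r, pay the dividends, go long the forward).
Profit at T = |F_mkt − F*| = |281.65 − 290.3745| = A$8.72 per share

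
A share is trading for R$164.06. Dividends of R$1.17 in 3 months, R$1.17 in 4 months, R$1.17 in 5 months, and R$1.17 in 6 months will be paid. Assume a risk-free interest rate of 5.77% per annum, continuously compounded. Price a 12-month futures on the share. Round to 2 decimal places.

PV(dividends) I = 1.17·e^(−0.0577·3/12) + 1.17·e^(−0.0577·4/12) + 1.17·e^(−0.0577·5/12) + 1.17·e^(−0.0577·6/12)
I = 1.1532 + 1.1477 + 1.1422 + 1.1367 = 4.5798
F = (S − I)·e^(rT) = (164.06 − 4.5798) · e^(0.0577·12/12)
= 159.4802 · e^0.057700 = 159.4802 × 1.059397 = R$168.95

R$168.95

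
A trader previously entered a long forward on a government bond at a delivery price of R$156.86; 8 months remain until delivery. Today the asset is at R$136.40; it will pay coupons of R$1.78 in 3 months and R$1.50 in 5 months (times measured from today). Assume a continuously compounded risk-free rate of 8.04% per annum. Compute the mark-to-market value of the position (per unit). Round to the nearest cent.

-R$15.47

PV(remaining coupons) I = 1.78·e^(−0.0804·3/12) + 1.50·e^(−0.0804·5/12) = 3.1952
Current forward F = (S − I)·e^(rT) = (136.40 − 3.1952)·e^(0.0804·8/12) = 133.2048 × 1.055062 = 140.5393
Value (long) = (F − K)·e^(−rT) = (140.5393 − 156.86) × 0.947811 = -15.4689
Value = -R$15.47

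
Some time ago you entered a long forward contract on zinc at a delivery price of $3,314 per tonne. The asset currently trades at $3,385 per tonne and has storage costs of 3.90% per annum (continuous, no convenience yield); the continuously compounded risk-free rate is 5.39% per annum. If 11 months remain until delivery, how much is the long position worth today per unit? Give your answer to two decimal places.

$353.96 per tonne

Current fair forward for the remaining 11 months: F = S·e^((r + u)·T), (r + u) = 0.0539 + 0.0390 = 0.0929
F = 3385 · e^(0.0929 × 11/12) = 3385 × 1.08888946 = 3685.8908
Value of long forward = (F − K)·e^(−rT) = (3685.8908 − 3314) · e^(−0.0539·11/12)
= 371.8908 × 0.95179240 = 353.96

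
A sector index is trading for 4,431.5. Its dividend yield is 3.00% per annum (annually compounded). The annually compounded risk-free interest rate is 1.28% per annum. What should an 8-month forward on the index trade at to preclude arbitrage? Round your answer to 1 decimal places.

F = S · (1+r)^T / (1+q)^T
= 4431.5 × 1.008515 / 1.019901 = 4431.5 × 0.988836
F = 4,382.0

4,382.0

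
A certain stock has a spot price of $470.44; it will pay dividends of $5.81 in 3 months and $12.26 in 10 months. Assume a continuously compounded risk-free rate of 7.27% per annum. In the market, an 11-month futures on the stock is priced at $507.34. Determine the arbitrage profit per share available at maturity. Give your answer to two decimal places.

$22.91 per share

PV(dividends) I = 5.81·e^(−0.0727·3/12) + 12.26·e^(−0.0727·10/12) = 17.2447
Fair futures F* = (S − I)·e^(rT) = (470.44 − 17.2447)·e^0.066642 = 453.1953 × 1.068913 = 484.4263
Market $507.34 > fair 484.4263: forward overpriced → cash-and-carry (borrow at r, buy the stock and collect the dividends, short the forward).
Profit at T = |F_mkt − F*| = |507.34 − 484.4263| = $22.91 per share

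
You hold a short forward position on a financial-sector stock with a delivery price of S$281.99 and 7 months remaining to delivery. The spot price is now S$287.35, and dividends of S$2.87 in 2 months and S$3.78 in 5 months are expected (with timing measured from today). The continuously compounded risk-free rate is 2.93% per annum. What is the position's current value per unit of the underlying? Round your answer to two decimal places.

PV(remaining dividends) I = 2.87·e^(−0.0293·2/12) + 3.78·e^(−0.0293·5/12) = 6.5902
Current forward F = (S − I)·e^(rT) = (287.35 − 6.5902)·e^(0.0293·7/12) = 280.7598 × 1.017239 = 285.5998
Value (long) = (F − K)·e^(−rT) = (285.5998 − 281.99) × 0.983054 = 3.5486
Short position value = −(long value) = -S$3.55

-S$3.55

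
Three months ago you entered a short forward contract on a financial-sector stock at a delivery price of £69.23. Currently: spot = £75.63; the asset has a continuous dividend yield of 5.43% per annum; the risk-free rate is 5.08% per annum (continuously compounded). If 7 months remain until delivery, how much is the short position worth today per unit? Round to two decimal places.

Current fair forward for the remaining 7 months: F = S·e^((r − q)·T), (r − q) = 0.0508 − 0.0543 = -0.0035
F = 75.63 · e^(-0.0035 × 7/12) = 75.63 × 0.997960 = 75.4757
Value of long forward = (F − K)·e^(−rT) = (75.4757 − 69.23) · e^(−0.0508·7/12)
= 6.2457 × 0.970801 = 6.06
Short position value = −(long value) = -£6.06

-£6.06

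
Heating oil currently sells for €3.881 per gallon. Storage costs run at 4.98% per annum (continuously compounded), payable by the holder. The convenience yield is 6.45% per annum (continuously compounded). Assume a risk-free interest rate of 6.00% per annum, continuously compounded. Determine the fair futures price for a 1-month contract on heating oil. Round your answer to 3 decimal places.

Net carry = r + u − y = 0.0600 + 0.0498 − 0.0645 = 0.0453
F = S·e^((r+u−y)T) = 3.881 · e^(0.0453 × 1/12) = 3.881 · e^0.003775
= 3.881 × 1.003782 = €3.896 per gallon

€3.896 per gallon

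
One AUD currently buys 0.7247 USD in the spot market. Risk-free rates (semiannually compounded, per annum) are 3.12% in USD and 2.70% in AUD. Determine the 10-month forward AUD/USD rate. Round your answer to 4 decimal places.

0.7272

By covered interest parity, F = S · (1+r_USD/2)^(2T) / (1+r_AUD/2)^(2T)
= 0.7247 × 1.026135 / 1.022601 = 0.7247 × 1.003456
F = 0.7272 USD per AUD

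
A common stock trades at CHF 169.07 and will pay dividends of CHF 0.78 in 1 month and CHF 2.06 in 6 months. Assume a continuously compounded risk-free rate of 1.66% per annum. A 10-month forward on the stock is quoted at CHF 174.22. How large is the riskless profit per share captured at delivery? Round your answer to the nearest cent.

PV(dividends) I = 0.78·e^(−0.0166·1/12) + 2.06·e^(−0.0166·6/12) = 2.8219
Fair forward F* = (S − I)·e^(rT) = (169.07 − 2.8219)·e^0.013833 = 166.2481 × 1.013929 = 168.5638
Market CHF 174.22 > fair 168.5638: forward overpriced → cash-and-carry (borrow at r, buy the stock and collect the dividends, short the forward).
Profit at T = |F_mkt − F*| = |174.22 − 168.5638| = CHF 5.66 per share

CHF 5.66 per share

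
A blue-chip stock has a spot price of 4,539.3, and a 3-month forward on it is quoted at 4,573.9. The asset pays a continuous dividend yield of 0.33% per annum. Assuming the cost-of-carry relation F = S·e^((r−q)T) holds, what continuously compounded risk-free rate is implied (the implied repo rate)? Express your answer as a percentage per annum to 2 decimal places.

3.37%

From F = S·e^((r−q)T): (r − q) = ln(F/S)/T
ln(4573.9/4539.3) = ln(1.007622) = 0.007593
(r − q) = 0.007593 / (3/12) = 0.030372
r = ln(F/S)/T + q = 0.030372 + 0.0033 = 0.033672
r = 3.37%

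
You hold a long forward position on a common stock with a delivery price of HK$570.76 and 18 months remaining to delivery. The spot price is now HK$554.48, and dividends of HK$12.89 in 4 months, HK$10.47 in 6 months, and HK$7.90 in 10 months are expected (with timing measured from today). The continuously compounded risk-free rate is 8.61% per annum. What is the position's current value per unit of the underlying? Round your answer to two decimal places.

PV(remaining dividends) I = 12.89·e^(−0.0861·4/12) + 10.47·e^(−0.0861·6/12) + 7.90·e^(−0.0861·10/12) = 29.9072
Current forward F = (S − I)·e^(rT) = (554.48 − 29.9072)·e^(0.0861·18/12) = 524.5728 × 1.137861 = 596.8909
Value (long) = (F − K)·e^(−rT) = (596.8909 − 570.76) × 0.878842 = 22.9649
Value = HK$22.96

HK$22.96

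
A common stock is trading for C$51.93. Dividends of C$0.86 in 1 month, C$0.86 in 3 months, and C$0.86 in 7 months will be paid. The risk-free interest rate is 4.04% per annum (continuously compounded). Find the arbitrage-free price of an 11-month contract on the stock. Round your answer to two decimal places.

PV(dividends) I = 0.86·e^(−0.0404·1/12) + 0.86·e^(−0.0404·3/12) + 0.86·e^(−0.0404·7/12)
I = 0.8571 + 0.8514 + 0.8400 = 2.5485
F = (S − I)·e^(rT) = (51.93 − 2.5485) · e^(0.0404·11/12)
= 49.3815 · e^0.037033 = 49.3815 × 1.037727 = C$51.24

C$51.24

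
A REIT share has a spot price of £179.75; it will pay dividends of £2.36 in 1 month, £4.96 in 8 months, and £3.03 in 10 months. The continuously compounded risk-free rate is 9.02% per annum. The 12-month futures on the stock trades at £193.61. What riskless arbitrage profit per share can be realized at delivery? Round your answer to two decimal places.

£7.64 per share

PV(dividends) I = 2.36·e^(−0.0902·1/12) + 4.96·e^(−0.0902·8/12) + 3.03·e^(−0.0902·10/12) = 9.8235
Fair futures F* = (S − I)·e^(rT) = (179.75 − 9.8235)·e^0.090200 = 169.9265 × 1.094393 = 185.9664
Market £193.61 > fair 185.9664: forward overpriced → cash-and-carry (borrow at r, buy the stock and collect the dividends, short the forward).
Profit at T = |F_mkt − F*| = |193.61 − 185.9664| = £7.64 per share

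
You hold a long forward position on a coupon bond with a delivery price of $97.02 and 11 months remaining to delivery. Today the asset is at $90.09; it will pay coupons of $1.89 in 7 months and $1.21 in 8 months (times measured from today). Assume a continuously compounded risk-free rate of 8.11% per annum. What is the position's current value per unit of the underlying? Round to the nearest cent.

PV(remaining coupons) I = 1.89·e^(−0.0811·7/12) + 1.21·e^(−0.0811·8/12) = 2.9490
Current forward F = (S − I)·e^(rT) = (90.09 − 2.9490)·e^(0.0811·11/12) = 87.1410 × 1.077175 = 93.8661
Value (long) = (F − K)·e^(−rT) = (93.8661 − 97.02) × 0.928354 = -2.9279
Value = -$2.93

-$2.93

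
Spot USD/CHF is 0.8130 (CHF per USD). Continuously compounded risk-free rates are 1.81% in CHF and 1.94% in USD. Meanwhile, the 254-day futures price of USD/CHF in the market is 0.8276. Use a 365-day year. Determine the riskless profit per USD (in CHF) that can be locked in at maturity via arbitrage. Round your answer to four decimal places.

Fair futures: F* = S·e^(carry·T), with carry = (r_CHF − r_USD) = 0.0181 − 0.0194 = -0.0013
F* = 0.8130 · e^(-0.0013 × 254/365) = 0.8130 · e^-0.000905 = 0.8130 × 0.999095 = 0.8123
Market 0.8276 > fair 0.8123: forward overpriced → cash-and-carry (buy spot, short the forward).
At maturity, profit = |F_mkt − F*| = |0.8276 − 0.8123| = 0.0153 per USD (in CHF)

0.0153 per USD (in CHF)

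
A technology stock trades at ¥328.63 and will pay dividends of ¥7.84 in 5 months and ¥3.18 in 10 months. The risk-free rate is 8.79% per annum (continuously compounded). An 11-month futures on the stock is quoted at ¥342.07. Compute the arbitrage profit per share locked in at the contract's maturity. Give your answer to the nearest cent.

PV(dividends) I = 7.84·e^(−0.0879·5/12) + 3.18·e^(−0.0879·10/12) = 10.5134
Fair futures F* = (S − I)·e^(rT) = (328.63 − 10.5134)·e^0.080575 = 318.1166 × 1.083910 = 344.8098
Market ¥342.07 < fair 344.8098: forward underpriced → reverse cash-and-carry (short the stock, invest proceeds at r, pay the dividends, go long the forward).
Profit at T = |F_mkt − F*| = |342.07 − 344.8098| = ¥2.74 per share

¥2.74 per share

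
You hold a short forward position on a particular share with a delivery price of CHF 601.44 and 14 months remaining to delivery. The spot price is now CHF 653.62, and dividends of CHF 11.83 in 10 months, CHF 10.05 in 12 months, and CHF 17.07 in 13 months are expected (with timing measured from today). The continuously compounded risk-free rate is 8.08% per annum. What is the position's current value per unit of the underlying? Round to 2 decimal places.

PV(remaining dividends) I = 11.83·e^(−0.0808·10/12) + 10.05·e^(−0.0808·12/12) + 17.07·e^(−0.0808·13/12) = 35.9689
Current forward F = (S − I)·e^(rT) = (653.62 − 35.9689)·e^(0.0808·14/12) = 617.6511 × 1.098853 = 678.7078
Value (long) = (F − K)·e^(−rT) = (678.7078 − 601.44) × 0.910040 = 70.3168
Short position value = −(long value) = -CHF 70.32

-CHF 70.32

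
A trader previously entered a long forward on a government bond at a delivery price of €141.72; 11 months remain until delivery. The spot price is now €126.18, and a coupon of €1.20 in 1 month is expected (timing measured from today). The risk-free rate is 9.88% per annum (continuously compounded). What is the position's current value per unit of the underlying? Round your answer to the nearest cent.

-€4.46

PV(remaining coupons) I = 1.20·e^(−0.0988·1/12) = 1.1902
Current forward F = (S − I)·e^(rT) = (126.18 − 1.1902)·e^(0.0988·11/12) = 124.9898 × 1.094794 = 136.8381
Value (long) = (F − K)·e^(−rT) = (136.8381 − 141.72) × 0.913413 = -4.4592
Value = -€4.46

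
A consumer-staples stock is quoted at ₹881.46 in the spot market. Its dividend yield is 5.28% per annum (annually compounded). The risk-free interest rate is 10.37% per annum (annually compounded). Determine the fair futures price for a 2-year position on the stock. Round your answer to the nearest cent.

₹968.75

F = S · (1+r)^T / (1+q)^T
= 881.46 × 1.218154 / 1.108388 = 881.46 × 1.099032
F = ₹968.75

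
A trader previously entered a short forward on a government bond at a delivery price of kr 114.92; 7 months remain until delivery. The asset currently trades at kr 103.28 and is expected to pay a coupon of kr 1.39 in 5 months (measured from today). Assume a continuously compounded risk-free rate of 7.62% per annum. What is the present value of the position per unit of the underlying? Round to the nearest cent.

PV(remaining coupons) I = 1.39·e^(−0.0762·5/12) = 1.3466
Current forward F = (S − I)·e^(rT) = (103.28 − 1.3466)·e^(0.0762·7/12) = 101.9334 × 1.045453 = 106.5666
Value (long) = (F − K)·e^(−rT) = (106.5666 − 114.92) × 0.956523 = -7.9902
Short position value = −(long value) = kr 7.99

kr 7.99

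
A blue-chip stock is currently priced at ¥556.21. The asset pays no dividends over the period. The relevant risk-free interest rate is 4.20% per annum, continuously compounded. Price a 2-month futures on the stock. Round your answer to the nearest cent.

F = S·e^(rT) = 556.21 · e^(0.0420 × 2/12)
= 556.21 · e^0.007000 = 556.21 × 1.007025
F = ¥560.12

¥560.12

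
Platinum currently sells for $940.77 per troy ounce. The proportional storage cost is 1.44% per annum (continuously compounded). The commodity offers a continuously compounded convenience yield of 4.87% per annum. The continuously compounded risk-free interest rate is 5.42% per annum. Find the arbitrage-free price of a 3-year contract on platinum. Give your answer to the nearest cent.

$998.64 per troy ounce

Net carry = r + u − y = 0.0542 + 0.0144 − 0.0487 = 0.0199
F = S·e^((r+u−y)T) = 940.77 · e^(0.0199 × 3) = 940.77 · e^0.059700
= 940.77 × 1.061518 = $998.64 per troy ounce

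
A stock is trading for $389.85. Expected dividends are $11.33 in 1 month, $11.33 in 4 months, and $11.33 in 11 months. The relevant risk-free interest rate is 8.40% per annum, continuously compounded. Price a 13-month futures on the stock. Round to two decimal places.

PV(dividends) I = 11.33·e^(−0.0840·1/12) + 11.33·e^(−0.0840·4/12) + 11.33·e^(−0.0840·11/12)
I = 11.2510 + 11.0172 + 10.4903 = 32.7585
F = (S − I)·e^(rT) = (389.85 − 32.7585) · e^(0.0840·13/12)
= 357.0915 · e^0.091000 = 357.0915 × 1.095269 = $391.11

$391.11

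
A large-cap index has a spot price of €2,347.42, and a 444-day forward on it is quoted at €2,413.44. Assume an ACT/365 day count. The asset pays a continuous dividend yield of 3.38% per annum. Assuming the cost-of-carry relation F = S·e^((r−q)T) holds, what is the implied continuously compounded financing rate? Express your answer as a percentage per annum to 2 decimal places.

From F = S·e^((r−q)T): (r − q) = ln(F/S)/T
ln(2413.44/2347.42) = ln(1.028124) = 0.027736
(r − q) = 0.027736 / (444/365) = 0.022801
r = ln(F/S)/T + q = 0.022801 + 0.0338 = 0.056601
r = 5.66%

5.66%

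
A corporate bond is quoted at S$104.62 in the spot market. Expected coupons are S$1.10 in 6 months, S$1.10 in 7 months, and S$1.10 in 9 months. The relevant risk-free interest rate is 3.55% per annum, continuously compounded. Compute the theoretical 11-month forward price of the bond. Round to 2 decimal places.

S$104.74

PV(coupons) I = 1.10·e^(−0.0355·6/12) + 1.10·e^(−0.0355·7/12) + 1.10·e^(−0.0355·9/12)
I = 1.0806 + 1.0775 + 1.0711 = 3.2292
F = (S − I)·e^(rT) = (104.62 − 3.2292) · e^(0.0355·11/12)
= 101.3908 · e^0.032542 = 101.3908 × 1.033077 = S$104.74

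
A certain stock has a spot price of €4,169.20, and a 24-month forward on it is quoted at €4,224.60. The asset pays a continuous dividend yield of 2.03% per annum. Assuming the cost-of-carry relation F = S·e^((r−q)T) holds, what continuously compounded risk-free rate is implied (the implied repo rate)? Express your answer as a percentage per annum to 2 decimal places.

2.69%

From F = S·e^((r−q)T): (r − q) = ln(F/S)/T
ln(4224.60/4169.20) = ln(1.013288) = 0.013200
(r − q) = 0.013200 / (24/12) = 0.006600
r = ln(F/S)/T + q = 0.006600 + 0.0203 = 0.026900
r = 2.69%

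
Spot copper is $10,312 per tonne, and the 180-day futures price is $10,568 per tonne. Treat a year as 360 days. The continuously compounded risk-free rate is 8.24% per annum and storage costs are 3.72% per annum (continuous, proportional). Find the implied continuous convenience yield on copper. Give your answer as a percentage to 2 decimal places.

7.06%

F = S·e^((r+u−y)T) ⇒ (r+u−y) = ln(F/S)/T
ln(10568/10312) = 0.024522; /T ⇒ 0.049044
y = r + u − ln(F/S)/T = 0.0824 + 0.0372 − 0.049044 = 0.070556
y = 7.06%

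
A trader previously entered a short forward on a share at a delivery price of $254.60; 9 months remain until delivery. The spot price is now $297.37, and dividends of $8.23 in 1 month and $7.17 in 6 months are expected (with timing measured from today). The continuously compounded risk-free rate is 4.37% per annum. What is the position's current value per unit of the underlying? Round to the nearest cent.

-$35.76

PV(remaining dividends) I = 8.23·e^(−0.0437·1/12) + 7.17·e^(−0.0437·6/12) = 15.2151
Current forward F = (S − I)·e^(rT) = (297.37 − 15.2151)·e^(0.0437·9/12) = 282.1549 × 1.033318 = 291.5557
Value (long) = (F − K)·e^(−rT) = (291.5557 − 254.60) × 0.967756 = 35.7641
Short position value = −(long value) = -$35.76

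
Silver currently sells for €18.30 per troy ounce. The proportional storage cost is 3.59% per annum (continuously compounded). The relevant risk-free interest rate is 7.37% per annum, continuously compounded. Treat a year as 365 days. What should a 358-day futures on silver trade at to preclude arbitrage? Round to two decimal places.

€20.38 per troy ounce

Net carry = r + u − y = 0.0737 + 0.0359 − 0.0000 = 0.1096
F = S·e^((r+u−y)T) = 18.30 · e^(0.1096 × 358/365) = 18.30 · e^0.107498
= 18.30 × 1.113489 = €20.38 per troy ounce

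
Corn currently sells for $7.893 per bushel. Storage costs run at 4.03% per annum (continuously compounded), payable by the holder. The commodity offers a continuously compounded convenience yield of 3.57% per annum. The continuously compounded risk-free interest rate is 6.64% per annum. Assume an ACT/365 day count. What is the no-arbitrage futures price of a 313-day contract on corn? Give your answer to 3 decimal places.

$8.388 per bushel

Net carry = r + u − y = 0.0664 + 0.0403 − 0.0357 = 0.0710
F = S·e^((r+u−y)T) = 7.893 · e^(0.0710 × 313/365) = 7.893 · e^0.060885
= 7.893 × 1.062777 = $8.388 per bushel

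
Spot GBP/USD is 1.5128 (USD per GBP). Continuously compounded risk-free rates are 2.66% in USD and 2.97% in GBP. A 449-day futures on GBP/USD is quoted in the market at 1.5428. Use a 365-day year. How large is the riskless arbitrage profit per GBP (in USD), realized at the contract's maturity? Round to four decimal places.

0.0358 per GBP (in USD)

Fair futures: F* = S·e^(carry·T), with carry = (r_USD − r_GBP) = 0.0266 − 0.0297 = -0.0031
F* = 1.5128 · e^(-0.0031 × 449/365) = 1.5128 · e^-0.003813 = 1.5128 × 0.996194 = 1.5070
Market 1.5428 > fair 1.5070: forward overpriced → cash-and-carry (buy spot, short the forward).
At maturity, profit = |F_mkt − F*| = |1.5428 − 1.5070| = 0.0358 per GBP (in USD)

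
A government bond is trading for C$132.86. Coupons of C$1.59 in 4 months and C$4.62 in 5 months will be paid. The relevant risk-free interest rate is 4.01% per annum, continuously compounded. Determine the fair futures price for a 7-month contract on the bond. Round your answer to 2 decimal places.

C$129.75

PV(coupons) I = 1.59·e^(−0.0401·4/12) + 4.62·e^(−0.0401·5/12)
I = 1.5689 + 4.5434 = 6.1123
F = (S − I)·e^(rT) = (132.86 − 6.1123) · e^(0.0401·7/12)
= 126.7477 · e^0.023392 = 126.7477 × 1.023668 = C$129.75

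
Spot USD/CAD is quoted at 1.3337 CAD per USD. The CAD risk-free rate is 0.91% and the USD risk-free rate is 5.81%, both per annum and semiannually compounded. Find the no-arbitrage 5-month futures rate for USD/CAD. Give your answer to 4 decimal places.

By covered interest parity, F = S · (1+r_CAD/2)^(2T) / (1+r_USD/2)^(2T)
= 1.3337 × 1.003790 / 1.024150 = 1.3337 × 0.980120
F = 1.3072 CAD per USD

1.3072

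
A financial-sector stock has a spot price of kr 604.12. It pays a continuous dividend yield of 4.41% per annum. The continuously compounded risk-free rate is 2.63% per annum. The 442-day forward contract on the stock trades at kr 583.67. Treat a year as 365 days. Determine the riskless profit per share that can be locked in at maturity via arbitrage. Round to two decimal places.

Fair forward: F* = S·e^(carry·T), with carry = (r − q) = 0.0263 − 0.0441 = -0.0178
F* = 604.12 · e^(-0.0178 × 442/365) = 604.12 · e^-0.021555 = 604.12 × 0.978676 = kr 591.2377
Market kr 583.67 < fair kr 591.2377: forward underpriced → reverse cash-and-carry (short spot, go long the forward).
At maturity, profit = |F_mkt − F*| = |583.67 − 591.2377| = kr 7.57 per share

kr 7.57 per share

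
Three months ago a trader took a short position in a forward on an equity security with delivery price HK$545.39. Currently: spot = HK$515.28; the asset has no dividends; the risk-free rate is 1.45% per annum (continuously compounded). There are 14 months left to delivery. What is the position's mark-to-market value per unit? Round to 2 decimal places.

HK$20.96

Current fair forward for the remaining 14 months: F = S·e^(r·T), r = 0.0145
F = 515.28 · e^(0.0145 × 14/12) = 515.28 × 1.017061 = 524.0712
Value of long forward = (F − K)·e^(−rT) = (524.0712 − 545.39) · e^(−0.0145·14/12)
= -21.3188 × 0.983226 = -20.96
Short position value = −(long value) = HK$20.96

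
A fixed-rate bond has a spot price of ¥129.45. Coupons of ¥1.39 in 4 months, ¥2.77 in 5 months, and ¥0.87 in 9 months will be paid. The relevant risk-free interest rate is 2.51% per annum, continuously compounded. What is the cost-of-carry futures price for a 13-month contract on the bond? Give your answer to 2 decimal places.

PV(coupons) I = 1.39·e^(−0.0251·4/12) + 2.77·e^(−0.0251·5/12) + 0.87·e^(−0.0251·9/12)
I = 1.3784 + 2.7412 + 0.8538 = 4.9734
F = (S − I)·e^(rT) = (129.45 − 4.9734) · e^(0.0251·13/12)
= 124.4766 · e^0.027192 = 124.4766 × 1.027565 = ¥127.91

¥127.91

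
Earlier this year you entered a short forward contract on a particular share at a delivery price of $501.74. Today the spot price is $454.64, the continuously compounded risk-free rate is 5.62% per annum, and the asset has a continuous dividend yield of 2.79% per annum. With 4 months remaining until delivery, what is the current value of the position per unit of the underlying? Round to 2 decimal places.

Current fair forward for the remaining 4 months: F = S·e^((r − q)·T), (r − q) = 0.0562 − 0.0279 = 0.0283
F = 454.64 · e^(0.0283 × 4/12) = 454.64 × 1.009478 = 458.9491
Value of long forward = (F − K)·e^(−rT) = (458.9491 − 501.74) · e^(−0.0562·4/12)
= -42.7909 × 0.981441 = -42.00
Short position value = −(long value) = $42.00

$42.00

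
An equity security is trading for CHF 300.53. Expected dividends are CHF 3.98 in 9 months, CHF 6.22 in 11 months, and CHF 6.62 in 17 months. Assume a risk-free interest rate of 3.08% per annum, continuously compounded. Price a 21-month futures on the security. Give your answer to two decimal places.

CHF 300.00

PV(dividends) I = 3.98·e^(−0.0308·9/12) + 6.22·e^(−0.0308·11/12) + 6.62·e^(−0.0308·17/12)
I = 3.8891 + 6.0468 + 6.3374 = 16.2733
F = (S − I)·e^(rT) = (300.53 − 16.2733) · e^(0.0308·21/12)
= 284.2567 · e^0.053900 = 284.2567 × 1.055379 = CHF 300.00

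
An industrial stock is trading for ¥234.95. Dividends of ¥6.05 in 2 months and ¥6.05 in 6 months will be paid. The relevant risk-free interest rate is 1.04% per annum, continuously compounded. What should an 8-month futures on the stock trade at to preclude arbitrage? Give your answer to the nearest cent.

¥224.44

PV(dividends) I = 6.05·e^(−0.0104·2/12) + 6.05·e^(−0.0104·6/12)
I = 6.0395 + 6.0186 = 12.0581
F = (S − I)·e^(rT) = (234.95 − 12.0581) · e^(0.0104·8/12)
= 222.8919 · e^0.006933 = 222.8919 × 1.006957 = ¥224.44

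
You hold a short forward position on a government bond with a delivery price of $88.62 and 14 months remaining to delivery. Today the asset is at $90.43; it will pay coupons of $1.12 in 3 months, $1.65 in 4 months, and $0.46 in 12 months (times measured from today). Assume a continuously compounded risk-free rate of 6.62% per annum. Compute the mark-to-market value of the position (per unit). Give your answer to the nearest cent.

-$5.25

PV(remaining coupons) I = 1.12·e^(−0.0662·3/12) + 1.65·e^(−0.0662·4/12) + 0.46·e^(−0.0662·12/12) = 3.1461
Current forward F = (S − I)·e^(rT) = (90.43 − 3.1461)·e^(0.0662·14/12) = 87.2839 × 1.080294 = 94.2923
Value (long) = (F − K)·e^(−rT) = (94.2923 − 88.62) × 0.925674 = 5.2507
Short position value = −(long value) = -$5.25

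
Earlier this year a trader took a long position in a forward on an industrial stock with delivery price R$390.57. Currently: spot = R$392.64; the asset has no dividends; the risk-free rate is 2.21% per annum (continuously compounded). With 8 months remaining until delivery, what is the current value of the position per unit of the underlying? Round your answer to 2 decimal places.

R$7.78

Current fair forward for the remaining 8 months: F = S·e^(r·T), r = 0.0221
F = 392.64 · e^(0.0221 × 8/12) = 392.64 × 1.014842 = 398.4676
Value of long forward = (F − K)·e^(−rT) = (398.4676 − 390.57) · e^(−0.0221·8/12)
= 7.8976 × 0.985375 = 7.78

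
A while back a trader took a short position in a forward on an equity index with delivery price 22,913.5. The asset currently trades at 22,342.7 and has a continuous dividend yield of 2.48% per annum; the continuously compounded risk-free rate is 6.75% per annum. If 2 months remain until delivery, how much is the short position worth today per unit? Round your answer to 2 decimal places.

406.63

Current fair forward for the remaining 2 months: F = S·e^((r − q)·T), (r − q) = 0.0675 − 0.0248 = 0.0427
F = 22342.7 · e^(0.0427 × 2/12) = 22342.7 × 1.00714205 = 22502.2727
Value of long forward = (F − K)·e^(−rT) = (22502.2727 − 22913.5) · e^(−0.0675·2/12)
= -411.2273 × 0.98881304 = -406.63
Short position value = −(long value) = 406.63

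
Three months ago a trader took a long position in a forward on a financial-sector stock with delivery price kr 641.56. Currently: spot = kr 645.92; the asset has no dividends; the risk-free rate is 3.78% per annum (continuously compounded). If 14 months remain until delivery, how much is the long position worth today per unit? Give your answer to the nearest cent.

kr 32.04

Current fair forward for the remaining 14 months: F = S·e^(r·T), r = 0.0378
F = 645.92 · e^(0.0378 × 14/12) = 645.92 × 1.045087 = 675.0426
Value of long forward = (F − K)·e^(−rT) = (675.0426 − 641.56) · e^(−0.0378·14/12)
= 33.4826 × 0.956858 = 32.04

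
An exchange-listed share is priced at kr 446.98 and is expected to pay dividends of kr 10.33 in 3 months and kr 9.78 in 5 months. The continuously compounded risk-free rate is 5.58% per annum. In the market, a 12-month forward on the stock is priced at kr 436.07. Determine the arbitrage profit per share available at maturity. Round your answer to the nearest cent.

PV(dividends) I = 10.33·e^(−0.0558·3/12) + 9.78·e^(−0.0558·5/12) = 19.7421
Fair forward F* = (S − I)·e^(rT) = (446.98 − 19.7421)·e^0.055800 = 427.2379 × 1.057386 = 451.7554
Market kr 436.07 < fair 451.7554: forward underpriced → reverse cash-and-carry (short the stock, invest proceeds at r, pay the dividends, go long the forward).
Profit at T = |F_mkt − F*| = |436.07 − 451.7554| = kr 15.69 per share

kr 15.69 per share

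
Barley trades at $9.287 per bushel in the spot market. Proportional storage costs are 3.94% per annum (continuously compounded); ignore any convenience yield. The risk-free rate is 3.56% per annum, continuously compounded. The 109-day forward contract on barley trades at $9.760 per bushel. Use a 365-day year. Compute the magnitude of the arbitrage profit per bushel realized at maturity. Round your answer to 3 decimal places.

$0.263 per bushel

Fair forward: F* = S·e^(carry·T), with carry = (r + u) = 0.0356 + 0.0394 = 0.0750
F* = 9.287 · e^(0.0750 × 109/365) = 9.287 · e^0.022397 = 9.287 × 1.022650 = $9.4974
Market $9.760 > fair $9.4974: forward overpriced → cash-and-carry (buy spot, short the forward).
At maturity, profit = |F_mkt − F*| = |9.760 − 9.4974| = $0.263 per bushel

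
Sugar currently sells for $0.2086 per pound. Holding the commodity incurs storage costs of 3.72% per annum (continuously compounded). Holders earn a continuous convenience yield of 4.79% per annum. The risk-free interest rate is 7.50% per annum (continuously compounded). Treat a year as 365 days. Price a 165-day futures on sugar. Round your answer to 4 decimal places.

Net carry = r + u − y = 0.0750 + 0.0372 − 0.0479 = 0.0643
F = S·e^((r+u−y)T) = 0.2086 · e^(0.0643 × 165/365) = 0.2086 · e^0.029067
= 0.2086 × 1.029494 = $0.2148 per pound

$0.2148 per pound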